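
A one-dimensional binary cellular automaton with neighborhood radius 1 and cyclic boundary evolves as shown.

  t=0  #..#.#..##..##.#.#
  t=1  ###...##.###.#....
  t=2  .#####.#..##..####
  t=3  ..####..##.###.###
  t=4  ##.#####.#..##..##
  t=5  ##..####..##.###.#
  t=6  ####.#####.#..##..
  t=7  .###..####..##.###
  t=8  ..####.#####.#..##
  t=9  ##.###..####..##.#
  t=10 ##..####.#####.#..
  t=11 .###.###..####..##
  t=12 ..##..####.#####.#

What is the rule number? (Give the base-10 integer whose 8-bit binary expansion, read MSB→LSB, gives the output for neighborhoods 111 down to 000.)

  nb ###: next=#  (t=1,i=1, bit7=1)
  nb ##.: next=#  (t=0,i=0, bit6=1)
  nb #.#: next=.  (t=0,i=4, bit5=0)
  nb #..: next=#  (t=0,i=1, bit4=1)
  nb .##: next=.  (t=0,i=8, bit3=0)
  nb .#.: next=.  (t=0,i=3, bit2=0)
  nb ..#: next=#  (t=0,i=2, bit1=1)
  nb ...: next=#  (t=1,i=4, bit0=1)
  bits 11010011 = 211

211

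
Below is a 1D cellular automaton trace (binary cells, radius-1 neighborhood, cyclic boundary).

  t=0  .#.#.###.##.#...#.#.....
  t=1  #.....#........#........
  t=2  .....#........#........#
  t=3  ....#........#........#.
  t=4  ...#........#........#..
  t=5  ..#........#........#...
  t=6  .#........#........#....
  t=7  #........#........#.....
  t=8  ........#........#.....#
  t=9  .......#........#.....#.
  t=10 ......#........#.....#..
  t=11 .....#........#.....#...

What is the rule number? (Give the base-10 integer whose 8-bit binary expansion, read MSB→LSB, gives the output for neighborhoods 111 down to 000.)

  ###|#  b7=1 t=0,i=6
  ##.|.  b6=0 t=0,i=7
  #.#|.  b5=0 t=0,i=2
  #..|.  b4=0 t=0,i=13
  .##|.  b3=0 t=0,i=5
  .#.|.  b2=0 t=0,i=1
  ..#|#  b1=1 t=0,i=0
  ...|.  b0=0 t=0,i=14
  bits 10000010 = 130

130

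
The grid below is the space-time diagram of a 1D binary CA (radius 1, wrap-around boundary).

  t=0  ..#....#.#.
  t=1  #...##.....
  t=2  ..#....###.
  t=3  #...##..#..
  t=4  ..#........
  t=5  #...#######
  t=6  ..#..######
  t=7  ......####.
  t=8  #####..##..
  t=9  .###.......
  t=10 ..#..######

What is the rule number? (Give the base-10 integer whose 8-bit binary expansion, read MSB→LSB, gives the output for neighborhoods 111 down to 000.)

129

  ###|#  b7=1 t=2,i=8
  ##.|.  b6=0 t=1,i=5
  #.#|.  b5=0 t=0,i=8
  #..|.  b4=0 t=0,i=3
  .##|.  b3=0 t=1,i=4
  .#.|.  b2=0 t=0,i=2
  ..#|.  b1=0 t=0,i=1
  ...|#  b0=1 t=0,i=0
  bits 10000001 = 129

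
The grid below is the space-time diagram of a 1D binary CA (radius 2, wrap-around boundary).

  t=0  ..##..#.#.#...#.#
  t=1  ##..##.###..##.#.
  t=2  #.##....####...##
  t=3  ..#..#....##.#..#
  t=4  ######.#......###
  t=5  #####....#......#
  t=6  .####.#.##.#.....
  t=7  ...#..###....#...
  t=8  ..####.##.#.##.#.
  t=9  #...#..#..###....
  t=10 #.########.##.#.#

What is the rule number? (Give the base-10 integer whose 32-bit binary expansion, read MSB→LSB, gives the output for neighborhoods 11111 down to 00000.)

  #####|#  b31=1 t=4,i=0
  ####.|#  b30=1 t=2,i=10
  ###.#|.  b29=0 t=2,i=0
  ###..|#  b28=1 t=1,i=9
  ##.##|.  b27=0 t=1,i=6
  ##.#.|.  b26=0 t=1,i=14
  ##..#|#  b25=1 t=0,i=4
  ##...|.  b24=0 t=2,i=4
  #.###|.  b23=0 t=1,i=7
  #.##.|#  b22=1 t=1,i=0
  #.#.#|#  b21=1 t=0,i=8
  #.#..|.  b20=0 t=0,i=10
  #..##|#  b19=1 t=0,i=1
  #..#.|#  b18=1 t=0,i=5
  #...#|#  b17=1 t=0,i=12
  #....|#  b16=1 t=2,i=5
  .####|.  b15=0 t=2,i=9
  .###.|#  b14=1 t=1,i=8
  .##.#|.  b13=0 t=1,i=5
  .##..|.  b12=0 t=0,i=3
  .#.##|#  b11=1 t=1,i=16
  .#.#.|#  b10=1 t=0,i=7
  .#..#|#  b9=1 t=0,i=0
  .#...|.  b8=0 t=0,i=11
  ..###|.  b7=0 t=2,i=8
  ..##.|.  b6=0 t=0,i=2
  ..#.#|.  b5=0 t=0,i=6
  ..#..|#  b4=1 t=3,i=2
  ...##|.  b3=0 t=2,i=7
  ...#.|#  b2=1 t=0,i=13
  ....#|.  b1=0 t=2,i=6
  .....|.  b0=0 t=4,i=10
  bits 11010010011011110100111000010100 = 3530509844

3530509844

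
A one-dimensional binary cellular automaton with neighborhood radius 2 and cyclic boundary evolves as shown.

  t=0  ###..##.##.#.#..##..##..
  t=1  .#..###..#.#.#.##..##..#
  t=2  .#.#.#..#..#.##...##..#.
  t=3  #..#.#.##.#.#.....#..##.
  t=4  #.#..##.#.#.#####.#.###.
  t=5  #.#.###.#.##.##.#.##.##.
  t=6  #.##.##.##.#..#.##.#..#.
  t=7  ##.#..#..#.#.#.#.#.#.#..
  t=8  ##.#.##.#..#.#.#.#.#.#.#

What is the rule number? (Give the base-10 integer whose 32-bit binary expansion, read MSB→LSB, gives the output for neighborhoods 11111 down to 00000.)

2688411987

  ##### -> #   bit 31 = 1  t=4,i=14
  ####. -> .   bit 30 = 0  t=4,i=15
  ###.# -> #   bit 29 = 1  t=4,i=16
  ###.. -> .   bit 28 = 0  t=0,i=2
  ##.## -> .   bit 27 = 0  t=0,i=7
  ##.#. -> .   bit 26 = 0  t=0,i=10
  ##..# -> .   bit 25 = 0  t=0,i=3
  ##... -> .   bit 24 = 0  t=2,i=15
  #.### -> .   bit 23 = 0  t=4,i=12
  #.##. -> .   bit 22 = 0  t=0,i=8
  #.#.# -> #   bit 21 = 1  t=0,i=11
  #.#.. -> #   bit 20 = 1  t=0,i=13
  #..## -> #   bit 19 = 1  t=0,i=4
  #..#. -> #   bit 18 = 1  t=1,i=8
  #...# -> .   bit 17 = 0  t=2,i=16
  #.... -> #   bit 16 = 1  t=3,i=14
  .#### -> #   bit 15 = 1  t=4,i=13
  .###. -> #   bit 14 = 1  t=0,i=1
  .##.# -> #   bit 13 = 1  t=0,i=6
  .##.. -> .   bit 12 = 0  t=0,i=17
  .#.## -> #   bit 11 = 1  t=1,i=14
  .#.#. -> .   bit 10 = 0  t=0,i=12
  .#..# -> .   bit 9 = 0  t=0,i=14
  .#... -> #   bit 8 = 1  t=3,i=13
  ..### -> .   bit 7 = 0  t=0,i=0
  ..##. -> #   bit 6 = 1  t=0,i=5
  ..#.# -> .   bit 5 = 0  t=1,i=9
  ..#.. -> #   bit 4 = 1  t=2,i=8
  ...## -> .   bit 3 = 0  t=2,i=17
  ...#. -> .   bit 2 = 0  t=3,i=17
  ....# -> #   bit 1 = 1  t=3,i=16
  ..... -> #   bit 0 = 1  t=3,i=15
  bits 10100000001111011110100101010011 = 2688411987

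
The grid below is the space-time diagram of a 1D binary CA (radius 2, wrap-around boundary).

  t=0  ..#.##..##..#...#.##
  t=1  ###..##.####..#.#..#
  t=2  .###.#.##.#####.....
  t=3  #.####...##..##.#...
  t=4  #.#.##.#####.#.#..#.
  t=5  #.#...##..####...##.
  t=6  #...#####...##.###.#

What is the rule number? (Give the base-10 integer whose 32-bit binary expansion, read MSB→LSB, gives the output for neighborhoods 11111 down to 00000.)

2124894312

  ##### -> .   bit 31 = 0  t=2,i=12
  ####. -> #   bit 30 = 1  t=1,i=1
  ###.# -> #   bit 29 = 1  t=2,i=3
  ###.. -> #   bit 28 = 1  t=1,i=2
  ##.## -> #   bit 27 = 1  t=1,i=7
  ##.#. -> #   bit 26 = 1  t=2,i=4
  ##..# -> #   bit 25 = 1  t=0,i=0
  ##... -> .   bit 24 = 0  t=2,i=15
  #.### -> #   bit 23 = 1  t=1,i=8
  #.##. -> .   bit 22 = 0  t=0,i=4
  #.#.# -> #   bit 21 = 1  t=2,i=5
  #.#.. -> .   bit 20 = 0  t=1,i=16
  #..## -> .   bit 19 = 0  t=0,i=7
  #..#. -> #   bit 18 = 1  t=0,i=1
  #...# -> #   bit 17 = 1  t=0,i=14
  #.... -> #   bit 16 = 1  t=2,i=16
  .#### -> .   bit 15 = 0  t=1,i=0
  .###. -> #   bit 14 = 1  t=2,i=2
  .##.# -> .   bit 13 = 0  t=1,i=6
  .##.. -> #   bit 12 = 1  t=0,i=5
  .#.## -> .   bit 11 = 0  t=0,i=3
  .#.#. -> .   bit 10 = 0  t=1,i=15
  .#..# -> .   bit 9 = 0  t=1,i=17
  .#... -> .   bit 8 = 0  t=0,i=13
  ..### -> .   bit 7 = 0  t=1,i=19
  ..##. -> #   bit 6 = 1  t=0,i=8
  ..#.# -> #   bit 5 = 1  t=0,i=2
  ..#.. -> .   bit 4 = 0  t=0,i=12
  ...## -> #   bit 3 = 1  t=2,i=0
  ...#. -> .   bit 2 = 0  t=0,i=15
  ....# -> .   bit 1 = 0  t=2,i=19
  ..... -> .   bit 0 = 0  t=2,i=17
  bits 01111110101001110101000001101000 = 2124894312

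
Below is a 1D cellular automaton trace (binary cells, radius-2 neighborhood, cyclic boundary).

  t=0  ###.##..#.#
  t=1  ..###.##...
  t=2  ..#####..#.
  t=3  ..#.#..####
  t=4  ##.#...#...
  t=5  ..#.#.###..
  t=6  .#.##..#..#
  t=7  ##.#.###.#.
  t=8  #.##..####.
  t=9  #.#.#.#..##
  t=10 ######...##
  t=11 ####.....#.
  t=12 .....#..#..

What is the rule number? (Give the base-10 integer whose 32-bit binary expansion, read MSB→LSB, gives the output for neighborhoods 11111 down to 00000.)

2925872532

  [31] ##### => #  t=2,i=4
  [30] ####. => .  t=0,i=1
  [29] ###.# => #  t=0,i=2
  [28] ###.. => .  t=2,i=6
  [27] ##.## => #  t=0,i=3
  [26] ##.#. => #  t=4,i=2
  [25] ##..# => #  t=0,i=6
  [24] ##... => .  t=1,i=8
  [23] #.### => .  t=0,i=10
  [22] #.##. => #  t=0,i=4
  [21] #.#.# => #  t=5,i=4
  [20] #.#.. => .  t=3,i=4
  [19] #..## => .  t=3,i=6
  [18] #..#. => #  t=0,i=7
  [17] #...# => .  t=2,i=0
  [16] #.... => #  t=1,i=9
  [15] .#### => .  t=0,i=0
  [14] .###. => #  t=1,i=3
  [13] .##.# => .  t=4,i=1
  [12] .##.. => .  t=0,i=5
  [11] .#.## => .  t=0,i=9
  [10] .#.#. => #  t=3,i=3
  [9] .#..# => .  t=3,i=5
  [8] .#... => #  t=2,i=10
  [7] ..### => #  t=1,i=2
  [6] ..##. => .  t=4,i=0
  [5] ..#.# => .  t=0,i=8
  [4] ..#.. => #  t=2,i=9
  [3] ...## => .  t=1,i=1
  [2] ...#. => #  t=4,i=6
  [1] ....# => .  t=1,i=0
  [0] ..... => .  t=1,i=10
  bits 10101110011001010100010110010100 = 2925872532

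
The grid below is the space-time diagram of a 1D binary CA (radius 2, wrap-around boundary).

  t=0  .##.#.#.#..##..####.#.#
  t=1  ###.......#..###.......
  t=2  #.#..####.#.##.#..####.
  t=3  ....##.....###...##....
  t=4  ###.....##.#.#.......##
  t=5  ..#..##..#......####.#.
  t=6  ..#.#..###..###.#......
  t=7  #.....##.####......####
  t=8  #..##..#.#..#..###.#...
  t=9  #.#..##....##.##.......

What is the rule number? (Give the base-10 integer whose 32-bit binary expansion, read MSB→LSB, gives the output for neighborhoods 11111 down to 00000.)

  #####|.  b31=0 t=4,i=0
  ####.|.  b30=0 t=0,i=17
  ###.#|.  b29=0 t=0,i=18
  ###..|#  b28=1 t=1,i=2
  ##.##|.  b27=0 t=7,i=8
  ##.#.|.  b26=0 t=0,i=3
  ##..#|#  b25=1 t=0,i=13
  ##...|.  b24=0 t=1,i=3
  #.###|#  b23=1 t=7,i=9
  #.##.|#  b22=1 t=0,i=1
  #.#.#|.  b21=0 t=0,i=4
  #.#..|.  b20=0 t=0,i=8
  #..##|#  b19=1 t=0,i=10
  #..#.|#  b18=1 t=5,i=8
  #...#|.  b17=0 t=3,i=15
  #....|.  b16=0 t=1,i=4
  .####|.  b15=0 t=0,i=16
  .###.|.  b14=0 t=1,i=1
  .##.#|#  b13=1 t=0,i=2
  .##..|.  b12=0 t=0,i=12
  .#.##|#  b11=1 t=0,i=0
  .#.#.|.  b10=0 t=0,i=5
  .#..#|.  b9=0 t=0,i=9
  .#...|.  b8=0 t=4,i=14
  ..###|#  b7=1 t=0,i=15
  ..##.|.  b6=0 t=0,i=11
  ..#.#|.  b5=0 t=6,i=2
  ..#..|#  b4=1 t=1,i=10
  ...##|.  b3=0 t=1,i=22
  ...#.|.  b2=0 t=1,i=9
  ....#|#  b1=1 t=1,i=8
  .....|#  b0=1 t=1,i=5
  bits 00010010110011000010100010010011 = 315369619

315369619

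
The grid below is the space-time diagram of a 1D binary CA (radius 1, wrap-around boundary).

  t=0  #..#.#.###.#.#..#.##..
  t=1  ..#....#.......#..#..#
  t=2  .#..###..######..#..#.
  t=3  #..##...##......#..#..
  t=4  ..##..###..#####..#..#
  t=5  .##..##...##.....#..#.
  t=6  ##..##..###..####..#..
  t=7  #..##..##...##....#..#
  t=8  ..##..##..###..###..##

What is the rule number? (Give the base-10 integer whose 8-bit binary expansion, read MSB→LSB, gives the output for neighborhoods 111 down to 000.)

11

  ###|.  b7=0 t=0,i=8
  ##.|.  b6=0 t=0,i=9
  #.#|.  b5=0 t=0,i=4
  #..|.  b4=0 t=0,i=1
  .##|#  b3=1 t=0,i=7
  .#.|.  b2=0 t=0,i=0
  ..#|#  b1=1 t=0,i=2
  ...|#  b0=1 t=1,i=4
  bits 00001011 = 11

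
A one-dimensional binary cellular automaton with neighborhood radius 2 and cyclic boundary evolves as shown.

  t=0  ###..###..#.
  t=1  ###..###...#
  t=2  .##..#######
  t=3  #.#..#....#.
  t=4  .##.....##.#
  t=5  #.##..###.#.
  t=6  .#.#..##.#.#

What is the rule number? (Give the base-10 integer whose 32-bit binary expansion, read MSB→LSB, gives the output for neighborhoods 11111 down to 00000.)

1569873102

  #####|.  b31=0 t=2,i=7
  ####.|#  b30=1 t=1,i=1
  ###.#|.  b29=0 t=2,i=11
  ###..|#  b28=1 t=0,i=2
  ##.##|#  b27=1 t=2,i=0
  ##.#.|#  b26=1 t=4,i=10
  ##..#|.  b25=0 t=0,i=3
  ##...|#  b24=1 t=1,i=8
  #.###|#  b23=1 t=0,i=0
  #.##.|.  b22=0 t=2,i=1
  #.#.#|.  b21=0 t=3,i=0
  #.#..|#  b20=1 t=3,i=2
  #..##|.  b19=0 t=0,i=4
  #..#.|.  b18=0 t=0,i=9
  #...#|#  b17=1 t=1,i=9
  #....|.  b16=0 t=3,i=7
  .####|.  b15=0 t=1,i=0
  .###.|#  b14=1 t=0,i=1
  .##.#|.  b13=0 t=4,i=9
  .##..|#  b12=1 t=2,i=2
  .#.##|#  b11=1 t=0,i=11
  .#.#.|#  b10=1 t=3,i=1
  .#..#|.  b9=0 t=3,i=3
  .#...|.  b8=0 t=3,i=6
  ..###|#  b7=1 t=0,i=5
  ..##.|#  b6=1 t=4,i=8
  ..#.#|.  b5=0 t=0,i=10
  ..#..|.  b4=0 t=3,i=5
  ...##|#  b3=1 t=1,i=10
  ...#.|#  b2=1 t=3,i=9
  ....#|#  b1=1 t=3,i=8
  .....|.  b0=0 t=4,i=5
  bits 01011101100100100101110011001110 = 1569873102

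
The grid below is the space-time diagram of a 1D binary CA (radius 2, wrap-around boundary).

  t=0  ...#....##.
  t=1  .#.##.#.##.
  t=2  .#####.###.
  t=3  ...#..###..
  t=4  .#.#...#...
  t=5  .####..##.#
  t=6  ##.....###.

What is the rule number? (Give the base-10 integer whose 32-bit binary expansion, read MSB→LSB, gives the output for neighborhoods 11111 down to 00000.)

2362473842

  [31] ##### => #  t=2,i=3
  [30] ####. => .  t=2,i=4
  [29] ###.# => .  t=2,i=5
  [28] ###.. => .  t=2,i=9
  [27] ##.## => #  t=2,i=6
  [26] ##.#. => #  t=1,i=5
  [25] ##..# => .  t=1,i=10
  [24] ##... => .  t=0,i=10
  [23] #.### => #  t=2,i=7
  [22] #.##. => #  t=1,i=3
  [21] #.#.# => .  t=1,i=6
  [20] #.#.. => #  t=4,i=3
  [19] #..## => .  t=2,i=0
  [18] #..#. => .  t=1,i=0
  [17] #...# => .  t=4,i=5
  [16] #.... => .  t=0,i=0
  [15] .#### => .  t=2,i=2
  [14] .###. => #  t=2,i=8
  [13] .##.# => #  t=1,i=4
  [12] .##.. => #  t=0,i=9
  [11] .#.## => #  t=1,i=2
  [10] .#.#. => #  t=4,i=2
  [9] .#..# => .  t=3,i=4
  [8] .#... => #  t=0,i=4
  [7] ..### => .  t=2,i=1
  [6] ..##. => #  t=0,i=8
  [5] ..#.# => #  t=1,i=1
  [4] ..#.. => #  t=0,i=3
  [3] ...## => .  t=0,i=7
  [2] ...#. => .  t=0,i=2
  [1] ....# => #  t=0,i=1
  [0] ..... => .  t=3,i=0
  bits 10001100110100000111110101110010 = 2362473842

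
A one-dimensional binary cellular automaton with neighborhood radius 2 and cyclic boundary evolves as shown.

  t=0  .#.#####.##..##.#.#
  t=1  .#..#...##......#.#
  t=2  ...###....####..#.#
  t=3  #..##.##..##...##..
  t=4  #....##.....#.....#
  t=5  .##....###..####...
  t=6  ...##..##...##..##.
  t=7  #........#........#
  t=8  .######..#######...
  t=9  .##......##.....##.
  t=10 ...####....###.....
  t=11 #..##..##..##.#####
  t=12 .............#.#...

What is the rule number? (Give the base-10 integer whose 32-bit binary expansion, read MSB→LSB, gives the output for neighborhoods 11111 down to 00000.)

  [31] ##### => .  t=0,i=5
  [30] ####. => .  t=0,i=6
  [29] ###.# => .  t=0,i=7
  [28] ###.. => .  t=2,i=5
  [27] ##.## => #  t=0,i=8
  [26] ##.#. => .  t=0,i=15
  [25] ##..# => .  t=0,i=11
  [24] ##... => #  t=1,i=10
  [23] #.### => .  t=0,i=3
  [22] #.##. => #  t=0,i=9
  [21] #.#.# => #  t=0,i=1
  [20] #.#.. => .  t=1,i=1
  [19] #..## => .  t=0,i=12
  [18] #..#. => #  t=1,i=3
  [17] #...# => .  t=1,i=6
  [16] #.... => #  t=1,i=11
  [15] .#### => #  t=0,i=4
  [14] .###. => #  t=2,i=4
  [13] .##.# => .  t=0,i=14
  [12] .##.. => .  t=0,i=10
  [11] .#.## => .  t=0,i=2
  [10] .#.#. => .  t=0,i=0
  [9] .#..# => .  t=1,i=2
  [8] .#... => #  t=1,i=5
  [7] ..### => #  t=2,i=3
  [6] ..##. => .  t=0,i=13
  [5] ..#.# => #  t=1,i=16
  [4] ..#.. => #  t=1,i=4
  [3] ...## => .  t=1,i=7
  [2] ...#. => .  t=1,i=15
  [1] ....# => .  t=1,i=14
  [0] ..... => #  t=1,i=12
  bits 00001001011001011100000110110001 = 157663665

157663665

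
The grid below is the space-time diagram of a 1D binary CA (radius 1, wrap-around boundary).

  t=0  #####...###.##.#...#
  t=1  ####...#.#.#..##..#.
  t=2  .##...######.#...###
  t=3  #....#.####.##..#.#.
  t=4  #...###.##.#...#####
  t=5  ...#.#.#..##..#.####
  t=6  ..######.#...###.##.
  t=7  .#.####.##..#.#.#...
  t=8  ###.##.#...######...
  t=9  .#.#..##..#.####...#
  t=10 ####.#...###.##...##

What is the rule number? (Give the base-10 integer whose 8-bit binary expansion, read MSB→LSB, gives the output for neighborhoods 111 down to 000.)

  ### -> #   bit 7 = 1  t=0,i=0
  ##. -> .   bit 6 = 0  t=0,i=4
  #.# -> #   bit 5 = 1  t=0,i=11
  #.. -> .   bit 4 = 0  t=0,i=5
  .## -> .   bit 3 = 0  t=0,i=8
  .#. -> #   bit 2 = 1  t=0,i=15
  ..# -> #   bit 1 = 1  t=0,i=7
  ... -> .   bit 0 = 0  t=0,i=6
  bits 10100110 = 166

166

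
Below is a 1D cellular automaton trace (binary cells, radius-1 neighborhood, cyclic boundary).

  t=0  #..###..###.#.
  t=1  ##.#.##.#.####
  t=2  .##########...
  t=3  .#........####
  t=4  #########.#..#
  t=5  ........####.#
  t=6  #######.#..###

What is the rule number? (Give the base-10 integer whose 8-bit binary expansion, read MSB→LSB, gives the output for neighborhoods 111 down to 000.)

  [7] ### => .  t=0,i=4
  [6] ##. => #  t=0,i=5
  [5] #.# => #  t=0,i=11
  [4] #.. => #  t=0,i=1
  [3] .## => #  t=0,i=3
  [2] .#. => #  t=0,i=0
  [1] ..# => .  t=0,i=2
  [0] ... => #  t=2,i=12
  bits 01111101 = 125

125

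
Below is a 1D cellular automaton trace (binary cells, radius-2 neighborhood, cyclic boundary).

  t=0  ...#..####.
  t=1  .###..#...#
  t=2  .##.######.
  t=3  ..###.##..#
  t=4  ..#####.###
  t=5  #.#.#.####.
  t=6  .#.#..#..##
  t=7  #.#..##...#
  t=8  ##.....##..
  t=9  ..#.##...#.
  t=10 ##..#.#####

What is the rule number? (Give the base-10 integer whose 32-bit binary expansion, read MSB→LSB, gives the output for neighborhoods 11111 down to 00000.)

  #####|#  b31=1 t=2,i=6
  ####.|.  b30=0 t=0,i=8
  ###.#|#  b29=1 t=3,i=4
  ###..|.  b28=0 t=0,i=9
  ##.##|#  b27=1 t=2,i=3
  ##.#.|#  b26=1 t=5,i=10
  ##..#|#  b25=1 t=1,i=4
  ##...|#  b24=1 t=0,i=10
  #.###|#  b23=1 t=1,i=1
  #.##.|#  b22=1 t=3,i=6
  #.#.#|.  b21=0 t=5,i=0
  #.#..|.  b20=0 t=6,i=3
  #..##|.  b19=0 t=0,i=5
  #..#.|#  b18=1 t=1,i=5
  #...#|#  b17=1 t=1,i=8
  #....|.  b16=0 t=0,i=0
  .####|.  b15=0 t=0,i=7
  .###.|#  b14=1 t=1,i=2
  .##.#|#  b13=1 t=2,i=2
  .##..|.  b12=0 t=3,i=7
  .#.##|.  b11=0 t=1,i=0
  .#.#.|#  b10=1 t=5,i=1
  .#..#|.  b9=0 t=0,i=4
  .#...|#  b8=1 t=1,i=7
  ..###|#  b7=1 t=0,i=6
  ..##.|.  b6=0 t=2,i=1
  ..#.#|.  b5=0 t=1,i=10
  ..#..|#  b4=1 t=0,i=3
  ...##|.  b3=0 t=7,i=9
  ...#.|#  b2=1 t=0,i=2
  ....#|#  b1=1 t=0,i=1
  .....|#  b0=1 t=8,i=4
  bits 10101111110001100110010110010111 = 2949014935

2949014935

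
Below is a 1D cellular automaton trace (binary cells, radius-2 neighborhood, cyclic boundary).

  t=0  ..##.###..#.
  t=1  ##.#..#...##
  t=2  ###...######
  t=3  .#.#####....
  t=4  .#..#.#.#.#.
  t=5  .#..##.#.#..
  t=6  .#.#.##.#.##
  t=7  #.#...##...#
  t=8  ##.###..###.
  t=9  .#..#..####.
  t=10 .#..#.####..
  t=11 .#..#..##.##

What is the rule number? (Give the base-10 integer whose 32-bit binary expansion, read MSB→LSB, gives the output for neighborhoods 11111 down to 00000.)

  [31] ##### => .  t=2,i=0
  [30] ####. => #  t=1,i=0
  [29] ###.# => #  t=1,i=1
  [28] ###.. => .  t=0,i=7
  [27] ##.## => .  t=0,i=4
  [26] ##.#. => #  t=1,i=2
  [25] ##..# => .  t=0,i=8
  [24] ##... => #  t=2,i=3
  [23] #.### => .  t=0,i=5
  [22] #.##. => .  t=6,i=5
  [21] #.#.# => .  t=4,i=6
  [20] #.#.. => .  t=1,i=3
  [19] #..## => #  t=5,i=3
  [18] #..#. => .  t=0,i=9
  [17] #...# => #  t=0,i=0
  [16] #.... => .  t=3,i=9
  [15] .#### => #  t=1,i=11
  [14] .###. => #  t=0,i=6
  [13] .##.# => #  t=0,i=3
  [12] .##.. => .  t=7,i=7
  [11] .#.## => .  t=3,i=2
  [10] .#.#. => #  t=4,i=5
  [9] .#..# => .  t=1,i=4
  [8] .#... => #  t=0,i=11
  [7] ..### => #  t=1,i=10
  [6] ..##. => .  t=0,i=2
  [5] ..#.# => #  t=3,i=1
  [4] ..#.. => #  t=0,i=10
  [3] ...## => #  t=0,i=1
  [2] ...#. => .  t=3,i=0
  [1] ....# => .  t=3,i=11
  [0] ..... => #  t=3,i=10
  bits 01100101000010101110010110111001 = 1695212985

1695212985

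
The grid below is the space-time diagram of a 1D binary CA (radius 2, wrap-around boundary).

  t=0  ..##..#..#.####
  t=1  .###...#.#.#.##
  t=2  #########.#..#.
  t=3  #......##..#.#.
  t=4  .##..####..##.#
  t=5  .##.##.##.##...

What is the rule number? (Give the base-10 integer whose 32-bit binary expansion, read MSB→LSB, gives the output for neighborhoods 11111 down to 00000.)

2043369454

  [31] ##### => .  t=2,i=2
  [30] ####. => #  t=0,i=13
  [29] ###.# => #  t=2,i=8
  [28] ###.. => #  t=0,i=14
  [27] ##.## => #  t=1,i=0
  [26] ##.#. => .  t=2,i=9
  [25] ##..# => .  t=0,i=0
  [24] ##... => #  t=1,i=4
  [23] #.### => #  t=0,i=11
  [22] #.##. => #  t=1,i=13
  [21] #.#.# => .  t=1,i=9
  [20] #.#.. => .  t=2,i=10
  [19] #..## => #  t=0,i=1
  [18] #..#. => .  t=0,i=5
  [17] #...# => #  t=1,i=5
  [16] #.... => #  t=3,i=2
  [15] .#### => .  t=0,i=12
  [14] .###. => #  t=1,i=2
  [13] .##.# => .  t=1,i=14
  [12] .##.. => #  t=0,i=3
  [11] .#.## => .  t=0,i=10
  [10] .#.#. => #  t=1,i=8
  [9] .#..# => #  t=0,i=7
  [8] .#... => #  t=3,i=1
  [7] ..### => #  t=4,i=5
  [6] ..##. => #  t=0,i=2
  [5] ..#.# => #  t=0,i=9
  [4] ..#.. => .  t=0,i=6
  [3] ...## => #  t=3,i=6
  [2] ...#. => #  t=1,i=6
  [1] ....# => #  t=3,i=5
  [0] ..... => .  t=3,i=3
  bits 01111001110010110101011111101110 = 2043369454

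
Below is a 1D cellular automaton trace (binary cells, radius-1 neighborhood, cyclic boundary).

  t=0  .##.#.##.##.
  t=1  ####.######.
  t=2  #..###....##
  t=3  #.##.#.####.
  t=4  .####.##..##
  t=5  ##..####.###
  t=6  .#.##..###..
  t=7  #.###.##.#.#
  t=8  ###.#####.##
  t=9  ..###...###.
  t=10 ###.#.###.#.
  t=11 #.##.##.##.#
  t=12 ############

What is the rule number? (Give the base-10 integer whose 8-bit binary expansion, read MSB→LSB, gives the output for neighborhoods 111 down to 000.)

  nb ###: next=.  (t=1,i=1, bit7=0)
  nb ##.: next=#  (t=0,i=2, bit6=1)
  nb #.#: next=#  (t=0,i=3, bit5=1)
  nb #..: next=.  (t=0,i=11, bit4=0)
  nb .##: next=#  (t=0,i=1, bit3=1)
  nb .#.: next=.  (t=0,i=4, bit2=0)
  nb ..#: next=#  (t=0,i=0, bit1=1)
  nb ...: next=#  (t=2,i=7, bit0=1)
  bits 01101011 = 107

107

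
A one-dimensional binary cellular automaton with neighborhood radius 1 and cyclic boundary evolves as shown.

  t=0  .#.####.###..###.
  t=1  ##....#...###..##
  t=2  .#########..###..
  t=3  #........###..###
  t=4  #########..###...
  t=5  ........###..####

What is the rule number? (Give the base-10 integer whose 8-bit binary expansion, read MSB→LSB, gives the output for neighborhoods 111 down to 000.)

87

  ###|.  b7=0 t=0,i=4
  ##.|#  b6=1 t=0,i=6
  #.#|.  b5=0 t=0,i=2
  #..|#  b4=1 t=0,i=11
  .##|.  b3=0 t=0,i=3
  .#.|#  b2=1 t=0,i=1
  ..#|#  b1=1 t=0,i=0
  ...|#  b0=1 t=1,i=3
  bits 01010111 = 87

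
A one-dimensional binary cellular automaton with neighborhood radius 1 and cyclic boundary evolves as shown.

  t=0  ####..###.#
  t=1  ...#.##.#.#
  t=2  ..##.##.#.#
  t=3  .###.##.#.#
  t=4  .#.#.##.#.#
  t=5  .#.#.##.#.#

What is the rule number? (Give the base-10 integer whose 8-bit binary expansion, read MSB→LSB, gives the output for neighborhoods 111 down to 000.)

  ### -> .   bit 7 = 0  t=0,i=0
  ##. -> #   bit 6 = 1  t=0,i=3
  #.# -> .   bit 5 = 0  t=0,i=9
  #.. -> .   bit 4 = 0  t=0,i=4
  .## -> #   bit 3 = 1  t=0,i=6
  .#. -> #   bit 2 = 1  t=1,i=3
  ..# -> #   bit 1 = 1  t=0,i=5
  ... -> .   bit 0 = 0  t=1,i=1
  bits 01001110 = 78

78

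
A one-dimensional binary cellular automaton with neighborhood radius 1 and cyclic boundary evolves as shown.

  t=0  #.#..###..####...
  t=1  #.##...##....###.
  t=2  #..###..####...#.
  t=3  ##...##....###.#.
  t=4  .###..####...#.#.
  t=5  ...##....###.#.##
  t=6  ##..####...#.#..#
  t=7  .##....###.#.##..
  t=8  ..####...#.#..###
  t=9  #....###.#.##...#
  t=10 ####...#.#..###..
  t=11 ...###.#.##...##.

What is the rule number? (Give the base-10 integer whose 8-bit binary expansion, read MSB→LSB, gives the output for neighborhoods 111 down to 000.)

  [7] ### => .  t=0,i=6
  [6] ##. => #  t=0,i=7
  [5] #.# => .  t=0,i=1
  [4] #.. => #  t=0,i=3
  [3] .## => .  t=0,i=5
  [2] .#. => #  t=0,i=0
  [1] ..# => .  t=0,i=4
  [0] ... => #  t=0,i=15
  bits 01010101 = 85

85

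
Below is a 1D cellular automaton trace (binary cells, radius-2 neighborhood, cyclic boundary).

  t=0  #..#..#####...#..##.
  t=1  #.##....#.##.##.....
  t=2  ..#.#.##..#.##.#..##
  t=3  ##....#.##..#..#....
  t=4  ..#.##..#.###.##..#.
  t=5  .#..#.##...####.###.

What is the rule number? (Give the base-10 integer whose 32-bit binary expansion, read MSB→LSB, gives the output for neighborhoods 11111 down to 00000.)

3142860822

  ##### -> #   bit 31 = 1  t=0,i=8
  ####. -> .   bit 30 = 0  t=0,i=9
  ###.# -> #   bit 29 = 1  t=4,i=12
  ###.. -> #   bit 28 = 1  t=0,i=10
  ##.## -> #   bit 27 = 1  t=1,i=12
  ##.#. -> .   bit 26 = 0  t=0,i=19
  ##..# -> #   bit 25 = 1  t=2,i=0
  ##... -> #   bit 24 = 1  t=0,i=11
  #.### -> .   bit 23 = 0  t=4,i=10
  #.##. -> #   bit 22 = 1  t=1,i=2
  #.#.# -> .   bit 21 = 0  t=2,i=4
  #.#.. -> #   bit 20 = 1  t=0,i=0
  #..## -> .   bit 19 = 0  t=0,i=5
  #..#. -> #   bit 18 = 1  t=0,i=2
  #...# -> .   bit 17 = 0  t=0,i=12
  #.... -> .   bit 16 = 0  t=1,i=5
  .#### -> .   bit 15 = 0  t=0,i=7
  .###. -> #   bit 14 = 1  t=4,i=11
  .##.# -> .   bit 13 = 0  t=0,i=18
  .##.. -> .   bit 12 = 0  t=1,i=3
  .#.## -> .   bit 11 = 0  t=1,i=1
  .#.#. -> .   bit 10 = 0  t=2,i=3
  .#..# -> .   bit 9 = 0  t=0,i=1
  .#... -> .   bit 8 = 0  t=3,i=16
  ..### -> .   bit 7 = 0  t=0,i=6
  ..##. -> .   bit 6 = 0  t=0,i=17
  ..#.# -> .   bit 5 = 0  t=1,i=0
  ..#.. -> #   bit 4 = 1  t=0,i=3
  ...## -> .   bit 3 = 0  t=3,i=19
  ...#. -> #   bit 2 = 1  t=0,i=13
  ....# -> #   bit 1 = 1  t=1,i=6
  ..... -> .   bit 0 = 0  t=1,i=17
  bits 10111011010101000100000000010110 = 3142860822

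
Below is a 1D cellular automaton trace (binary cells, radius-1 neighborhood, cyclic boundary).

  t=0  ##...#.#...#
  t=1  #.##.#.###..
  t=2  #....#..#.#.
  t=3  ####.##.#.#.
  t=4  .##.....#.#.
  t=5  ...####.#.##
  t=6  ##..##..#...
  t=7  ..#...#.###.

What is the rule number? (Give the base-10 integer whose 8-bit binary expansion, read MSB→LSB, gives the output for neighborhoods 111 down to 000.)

  [7] ### => #  t=0,i=0
  [6] ##. => .  t=0,i=1
  [5] #.# => .  t=0,i=6
  [4] #.. => #  t=0,i=2
  [3] .## => .  t=0,i=11
  [2] .#. => #  t=0,i=5
  [1] ..# => .  t=0,i=4
  [0] ... => #  t=0,i=3
  bits 10010101 = 149

149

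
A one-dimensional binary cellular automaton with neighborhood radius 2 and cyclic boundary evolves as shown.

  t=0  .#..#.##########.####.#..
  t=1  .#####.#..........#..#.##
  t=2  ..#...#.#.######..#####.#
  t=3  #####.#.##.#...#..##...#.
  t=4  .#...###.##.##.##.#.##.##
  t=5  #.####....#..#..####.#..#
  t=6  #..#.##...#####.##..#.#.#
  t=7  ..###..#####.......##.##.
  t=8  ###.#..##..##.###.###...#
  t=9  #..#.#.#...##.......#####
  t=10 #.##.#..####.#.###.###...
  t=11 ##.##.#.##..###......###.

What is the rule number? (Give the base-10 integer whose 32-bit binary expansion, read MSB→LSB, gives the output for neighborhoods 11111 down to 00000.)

  ##### -> .   bit 31 = 0  t=0,i=8
  ####. -> .   bit 30 = 0  t=0,i=14
  ###.# -> .   bit 29 = 0  t=0,i=15
  ###.. -> #   bit 28 = 1  t=2,i=15
  ##.## -> .   bit 27 = 0  t=0,i=16
  ##.#. -> #   bit 26 = 1  t=0,i=21
  ##..# -> .   bit 25 = 0  t=2,i=16
  ##... -> #   bit 24 = 1  t=3,i=20
  #.### -> .   bit 23 = 0  t=0,i=6
  #.##. -> .   bit 22 = 0  t=1,i=23
  #.#.# -> #   bit 21 = 1  t=2,i=8
  #.#.. -> .   bit 20 = 0  t=0,i=22
  #..## -> .   bit 19 = 0  t=2,i=17
  #..#. -> #   bit 18 = 1  t=0,i=3
  #...# -> #   bit 17 = 1  t=0,i=24
  #.... -> .   bit 16 = 0  t=1,i=9
  .#### -> #   bit 15 = 1  t=0,i=7
  .###. -> .   bit 14 = 0  t=4,i=6
  .##.# -> #   bit 13 = 1  t=1,i=24
  .##.. -> .   bit 12 = 0  t=3,i=19
  .#.## -> #   bit 11 = 1  t=0,i=5
  .#.#. -> .   bit 10 = 0  t=2,i=7
  .#..# -> #   bit 9 = 1  t=0,i=2
  .#... -> #   bit 8 = 1  t=0,i=23
  ..### -> #   bit 7 = 1  t=2,i=18
  ..##. -> #   bit 6 = 1  t=3,i=18
  ..#.# -> #   bit 5 = 1  t=0,i=4
  ..#.. -> #   bit 4 = 1  t=0,i=1
  ...## -> #   bit 3 = 1  t=4,i=4
  ...#. -> .   bit 2 = 0  t=0,i=0
  ....# -> .   bit 1 = 0  t=1,i=16
  ..... -> #   bit 0 = 1  t=1,i=10
  bits 00010101001001101010101111111001 = 354855929

354855929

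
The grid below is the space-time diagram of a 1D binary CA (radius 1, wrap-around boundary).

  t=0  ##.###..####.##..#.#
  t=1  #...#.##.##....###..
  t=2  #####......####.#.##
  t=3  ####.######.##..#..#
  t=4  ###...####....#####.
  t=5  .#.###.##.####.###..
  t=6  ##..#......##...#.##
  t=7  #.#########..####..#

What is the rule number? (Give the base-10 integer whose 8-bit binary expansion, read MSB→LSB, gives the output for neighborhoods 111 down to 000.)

151

  ### -> #   bit 7 = 1  t=0,i=0
  ##. -> .   bit 6 = 0  t=0,i=1
  #.# -> .   bit 5 = 0  t=0,i=2
  #.. -> #   bit 4 = 1  t=0,i=6
  .## -> .   bit 3 = 0  t=0,i=3
  .#. -> #   bit 2 = 1  t=0,i=17
  ..# -> #   bit 1 = 1  t=0,i=7
  ... -> #   bit 0 = 1  t=1,i=2
  bits 10010111 = 151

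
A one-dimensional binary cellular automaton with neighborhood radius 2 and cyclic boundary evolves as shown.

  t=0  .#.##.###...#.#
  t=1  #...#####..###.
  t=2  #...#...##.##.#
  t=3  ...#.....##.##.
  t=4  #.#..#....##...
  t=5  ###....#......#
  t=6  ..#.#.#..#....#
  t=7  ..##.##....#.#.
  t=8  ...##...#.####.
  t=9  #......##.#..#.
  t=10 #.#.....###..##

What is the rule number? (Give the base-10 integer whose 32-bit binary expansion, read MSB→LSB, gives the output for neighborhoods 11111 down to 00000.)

  nb #####: next=.  (t=1,i=6, bit31=0)
  nb ####.: next=.  (t=1,i=7, bit30=0)
  nb ###.#: next=.  (t=1,i=13, bit29=0)
  nb ###..: next=#  (t=0,i=8, bit28=1)
  nb ##.##: next=#  (t=0,i=5, bit27=1)
  nb ##.#.: next=#  (t=1,i=14, bit26=1)
  nb ##..#: next=#  (t=1,i=9, bit25=1)
  nb ##...: next=.  (t=0,i=9, bit24=0)
  nb #.###: next=#  (t=0,i=6, bit23=1)
  nb #.##.: next=.  (t=0,i=3, bit22=0)
  nb #.#.#: next=.  (t=0,i=1, bit21=0)
  nb #.#..: next=#  (t=1,i=0, bit20=1)
  nb #..##: next=.  (t=1,i=10, bit19=0)
  nb #..#.: next=.  (t=4,i=4, bit18=0)
  nb #...#: next=.  (t=0,i=10, bit17=0)
  nb #....: next=#  (t=3,i=0, bit16=1)
  nb .####: next=.  (t=1,i=5, bit15=0)
  nb .###.: next=#  (t=0,i=7, bit14=1)
  nb .##.#: next=#  (t=0,i=4, bit13=1)
  nb .##..: next=.  (t=2,i=0, bit12=0)
  nb .#.##: next=.  (t=0,i=2, bit11=0)
  nb .#.#.: next=#  (t=0,i=0, bit10=1)
  nb .#..#: next=.  (t=4,i=3, bit9=0)
  nb .#...: next=.  (t=1,i=1, bit8=0)
  nb ..###: next=#  (t=1,i=4, bit7=1)
  nb ..##.: next=.  (t=2,i=8, bit6=0)
  nb ..#.#: next=#  (t=0,i=12, bit5=1)
  nb ..#..: next=.  (t=2,i=4, bit4=0)
  nb ...##: next=.  (t=1,i=3, bit3=0)
  nb ...#.: next=#  (t=0,i=11, bit2=1)
  nb ....#: next=.  (t=3,i=1, bit1=0)
  nb .....: next=.  (t=3,i=6, bit0=0)
  bits 00011110100100010110010010100100 = 512844964

512844964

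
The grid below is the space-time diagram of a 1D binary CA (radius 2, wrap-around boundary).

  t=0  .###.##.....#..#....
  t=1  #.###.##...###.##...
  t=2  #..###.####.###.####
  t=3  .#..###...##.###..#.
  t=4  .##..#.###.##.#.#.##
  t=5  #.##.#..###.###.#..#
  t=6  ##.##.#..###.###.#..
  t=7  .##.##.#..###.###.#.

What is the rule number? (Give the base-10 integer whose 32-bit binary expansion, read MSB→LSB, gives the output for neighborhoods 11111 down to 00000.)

  nb #####: next=#  (t=2,i=18, bit31=1)
  nb ####.: next=.  (t=2,i=9, bit30=0)
  nb ###.#: next=#  (t=0,i=3, bit29=1)
  nb ###..: next=.  (t=2,i=0, bit28=0)
  nb ##.##: next=#  (t=0,i=4, bit27=1)
  nb ##.#.: next=#  (t=4,i=13, bit26=1)
  nb ##..#: next=#  (t=2,i=1, bit25=1)
  nb ##...: next=#  (t=0,i=7, bit24=1)
  nb #.###: next=.  (t=1,i=2, bit23=0)
  nb #.##.: next=.  (t=0,i=5, bit22=0)
  nb #.#.#: next=#  (t=4,i=14, bit21=1)
  nb #.#..: next=.  (t=5,i=5, bit20=0)
  nb #..##: next=.  (t=2,i=2, bit19=0)
  nb #..#.: next=.  (t=0,i=14, bit18=0)
  nb #...#: next=#  (t=1,i=9, bit17=1)
  nb #....: next=.  (t=0,i=8, bit16=0)
  nb .####: next=.  (t=2,i=8, bit15=0)
  nb .###.: next=#  (t=0,i=2, bit14=1)
  nb .##.#: next=#  (t=3,i=11, bit13=1)
  nb .##..: next=#  (t=0,i=6, bit12=1)
  nb .#.##: next=.  (t=1,i=1, bit11=0)
  nb .#.#.: next=.  (t=4,i=15, bit10=0)
  nb .#..#: next=#  (t=0,i=13, bit9=1)
  nb .#...: next=#  (t=0,i=16, bit8=1)
  nb ..###: next=.  (t=0,i=1, bit7=0)
  nb ..##.: next=.  (t=3,i=10, bit6=0)
  nb ..#.#: next=#  (t=1,i=0, bit5=1)
  nb ..#..: next=#  (t=0,i=12, bit4=1)
  nb ...##: next=#  (t=0,i=0, bit3=1)
  nb ...#.: next=#  (t=0,i=11, bit2=1)
  nb ....#: next=.  (t=0,i=10, bit1=0)
  nb .....: next=.  (t=0,i=9, bit0=0)
  bits 10101111001000100111001100111100 = 2938270524

2938270524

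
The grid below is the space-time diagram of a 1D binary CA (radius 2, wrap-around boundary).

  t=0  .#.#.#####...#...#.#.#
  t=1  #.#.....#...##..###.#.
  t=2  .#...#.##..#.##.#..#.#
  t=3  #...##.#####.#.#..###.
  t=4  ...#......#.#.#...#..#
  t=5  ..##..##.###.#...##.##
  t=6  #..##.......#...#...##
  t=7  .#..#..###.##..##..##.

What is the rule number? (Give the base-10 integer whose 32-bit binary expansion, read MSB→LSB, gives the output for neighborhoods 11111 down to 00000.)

1178866877

  nb #####: next=.  (t=0,i=7, bit31=0)
  nb ####.: next=#  (t=0,i=8, bit30=1)
  nb ###.#: next=.  (t=1,i=18, bit29=0)
  nb ###..: next=.  (t=0,i=9, bit28=0)
  nb ##.##: next=.  (t=3,i=6, bit27=0)
  nb ##.#.: next=#  (t=1,i=19, bit26=1)
  nb ##..#: next=#  (t=1,i=14, bit25=1)
  nb ##...: next=.  (t=0,i=10, bit24=0)
  nb #.###: next=.  (t=0,i=5, bit23=0)
  nb #.##.: next=#  (t=2,i=7, bit22=1)
  nb #.#.#: next=.  (t=0,i=1, bit21=0)
  nb #.#..: next=.  (t=1,i=2, bit20=0)
  nb #..##: next=.  (t=1,i=15, bit19=0)
  nb #..#.: next=#  (t=2,i=10, bit18=1)
  nb #...#: next=.  (t=0,i=11, bit17=0)
  nb #....: next=.  (t=1,i=4, bit16=0)
  nb .####: next=.  (t=0,i=6, bit15=0)
  nb .###.: next=.  (t=1,i=17, bit14=0)
  nb .##.#: next=.  (t=2,i=14, bit13=0)
  nb .##..: next=#  (t=1,i=13, bit12=1)
  nb .#.##: next=.  (t=0,i=4, bit11=0)
  nb .#.#.: next=#  (t=0,i=0, bit10=1)
  nb .#..#: next=.  (t=2,i=17, bit9=0)
  nb .#...: next=.  (t=0,i=14, bit8=0)
  nb ..###: next=#  (t=1,i=16, bit7=1)
  nb ..##.: next=.  (t=1,i=12, bit6=0)
  nb ..#.#: next=#  (t=0,i=17, bit5=1)
  nb ..#..: next=#  (t=0,i=13, bit4=1)
  nb ...##: next=#  (t=1,i=11, bit3=1)
  nb ...#.: next=#  (t=0,i=12, bit2=1)
  nb ....#: next=.  (t=1,i=6, bit1=0)
  nb .....: next=#  (t=1,i=5, bit0=1)
  bits 01000110010001000001010010111101 = 1178866877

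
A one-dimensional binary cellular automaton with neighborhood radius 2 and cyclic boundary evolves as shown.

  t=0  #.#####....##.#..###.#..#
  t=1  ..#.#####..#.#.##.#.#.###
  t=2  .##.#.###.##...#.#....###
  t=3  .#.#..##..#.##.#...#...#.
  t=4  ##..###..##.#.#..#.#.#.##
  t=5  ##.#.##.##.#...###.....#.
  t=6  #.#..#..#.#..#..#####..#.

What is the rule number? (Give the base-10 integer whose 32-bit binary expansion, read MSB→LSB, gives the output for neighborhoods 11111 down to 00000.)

3587129969

  [31] ##### => #  t=0,i=4
  [30] ####. => #  t=0,i=5
  [29] ###.# => .  t=0,i=19
  [28] ###.. => #  t=0,i=6
  [27] ##.## => .  t=0,i=1
  [26] ##.#. => #  t=0,i=13
  [25] ##..# => .  t=1,i=0
  [24] ##... => #  t=0,i=7
  [23] #.### => #  t=0,i=2
  [22] #.##. => #  t=1,i=15
  [21] #.#.# => .  t=1,i=13
  [20] #.#.. => .  t=0,i=14
  [19] #..## => #  t=0,i=16
  [18] #..#. => #  t=1,i=1
  [17] #...# => #  t=2,i=13
  [16] #.... => #  t=0,i=8
  [15] .#### => .  t=0,i=3
  [14] .###. => #  t=0,i=18
  [13] .##.# => .  t=0,i=0
  [12] .##.. => .  t=2,i=11
  [11] .#.## => .  t=1,i=3
  [10] .#.#. => .  t=1,i=12
  [9] .#..# => #  t=0,i=15
  [8] .#... => .  t=2,i=18
  [7] ..### => .  t=0,i=17
  [6] ..##. => #  t=0,i=11
  [5] ..#.# => #  t=1,i=2
  [4] ..#.. => #  t=3,i=19
  [3] ...## => .  t=0,i=10
  [2] ...#. => .  t=2,i=14
  [1] ....# => .  t=0,i=9
  [0] ..... => #  t=5,i=20
  bits 11010101110011110100001001110001 = 3587129969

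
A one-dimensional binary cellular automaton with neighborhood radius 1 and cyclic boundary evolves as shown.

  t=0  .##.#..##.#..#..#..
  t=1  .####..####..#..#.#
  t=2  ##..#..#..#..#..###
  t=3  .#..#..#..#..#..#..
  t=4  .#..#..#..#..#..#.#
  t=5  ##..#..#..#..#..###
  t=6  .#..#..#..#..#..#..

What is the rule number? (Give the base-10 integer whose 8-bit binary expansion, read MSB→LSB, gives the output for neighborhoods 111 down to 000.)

  ### -> .   bit 7 = 0  t=1,i=2
  ##. -> #   bit 6 = 1  t=0,i=2
  #.# -> #   bit 5 = 1  t=0,i=3
  #.. -> .   bit 4 = 0  t=0,i=5
  .## -> #   bit 3 = 1  t=0,i=1
  .#. -> #   bit 2 = 1  t=0,i=4
  ..# -> .   bit 1 = 0  t=0,i=0
  ... -> #   bit 0 = 1  t=0,i=18
  bits 01101101 = 109

109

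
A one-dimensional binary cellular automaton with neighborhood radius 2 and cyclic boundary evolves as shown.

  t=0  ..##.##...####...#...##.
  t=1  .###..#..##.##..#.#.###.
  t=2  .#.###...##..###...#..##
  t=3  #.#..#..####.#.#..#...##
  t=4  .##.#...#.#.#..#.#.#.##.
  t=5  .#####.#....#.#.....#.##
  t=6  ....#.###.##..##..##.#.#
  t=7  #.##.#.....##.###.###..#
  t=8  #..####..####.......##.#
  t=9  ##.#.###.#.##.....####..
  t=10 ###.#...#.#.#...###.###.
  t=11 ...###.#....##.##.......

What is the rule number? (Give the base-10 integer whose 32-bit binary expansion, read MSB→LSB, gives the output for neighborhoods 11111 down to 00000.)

1444166094

  [31] ##### => .  t=5,i=3
  [30] ####. => #  t=0,i=12
  [29] ###.# => .  t=3,i=0
  [28] ###.. => #  t=0,i=13
  [27] ##.## => .  t=0,i=4
  [26] ##.#. => #  t=2,i=0
  [25] ##..# => #  t=1,i=4
  [24] ##... => .  t=0,i=7
  [23] #.### => .  t=1,i=20
  [22] #.##. => .  t=0,i=5
  [21] #.#.# => .  t=1,i=18
  [20] #.#.. => #  t=3,i=2
  [19] #..## => .  t=1,i=0
  [18] #..#. => #  t=1,i=5
  [17] #...# => .  t=0,i=0
  [16] #.... => .  t=5,i=9
  [15] .#### => .  t=0,i=11
  [14] .###. => .  t=1,i=2
  [13] .##.# => #  t=0,i=3
  [12] .##.. => #  t=0,i=6
  [11] .#.## => #  t=1,i=19
  [10] .#.#. => .  t=1,i=17
  [9] .#..# => .  t=1,i=7
  [8] .#... => #  t=0,i=18
  [7] ..### => #  t=0,i=10
  [6] ..##. => #  t=0,i=2
  [5] ..#.# => .  t=1,i=16
  [4] ..#.. => .  t=0,i=17
  [3] ...## => #  t=0,i=1
  [2] ...#. => #  t=0,i=16
  [1] ....# => #  t=5,i=10
  [0] ..... => .  t=5,i=17
  bits 01010110000101000011100111001110 = 1444166094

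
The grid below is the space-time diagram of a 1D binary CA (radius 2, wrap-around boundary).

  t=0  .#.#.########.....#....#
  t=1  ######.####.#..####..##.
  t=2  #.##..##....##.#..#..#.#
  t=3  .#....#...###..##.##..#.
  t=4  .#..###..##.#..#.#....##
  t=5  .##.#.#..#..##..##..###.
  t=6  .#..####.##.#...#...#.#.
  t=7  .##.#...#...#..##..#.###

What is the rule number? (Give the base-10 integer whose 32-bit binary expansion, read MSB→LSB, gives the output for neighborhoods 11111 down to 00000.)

  ##### -> #   bit 31 = 1  t=0,i=7
  ####. -> .   bit 30 = 0  t=0,i=11
  ###.# -> .   bit 29 = 0  t=1,i=5
  ###.. -> #   bit 28 = 1  t=0,i=12
  ##.## -> #   bit 27 = 1  t=1,i=6
  ##.#. -> .   bit 26 = 0  t=1,i=11
  ##..# -> .   bit 25 = 0  t=1,i=19
  ##... -> .   bit 24 = 0  t=0,i=13
  #.### -> #   bit 23 = 1  t=0,i=5
  #.##. -> .   bit 22 = 0  t=2,i=2
  #.#.# -> #   bit 21 = 1  t=0,i=1
  #.#.. -> #   bit 20 = 1  t=1,i=12
  #..## -> .   bit 19 = 0  t=1,i=14
  #..#. -> .   bit 18 = 0  t=2,i=17
  #...# -> .   bit 17 = 0  t=3,i=8
  #.... -> .   bit 16 = 0  t=0,i=14
  .#### -> .   bit 15 = 0  t=0,i=6
  .###. -> .   bit 14 = 0  t=3,i=11
  .##.# -> .   bit 13 = 0  t=1,i=22
  .##.. -> .   bit 12 = 0  t=2,i=3
  .#.## -> #   bit 11 = 1  t=0,i=4
  .#.#. -> #   bit 10 = 1  t=0,i=0
  .#..# -> #   bit 9 = 1  t=1,i=13
  .#... -> .   bit 8 = 0  t=0,i=19
  ..### -> #   bit 7 = 1  t=1,i=15
  ..##. -> #   bit 6 = 1  t=1,i=21
  ..#.# -> .   bit 5 = 0  t=0,i=23
  ..#.. -> #   bit 4 = 1  t=0,i=18
  ...## -> #   bit 3 = 1  t=2,i=11
  ...#. -> #   bit 2 = 1  t=0,i=17
  ....# -> #   bit 1 = 1  t=0,i=16
  ..... -> #   bit 0 = 1  t=0,i=15
  bits 10011000101100000000111011011111 = 2561674975

2561674975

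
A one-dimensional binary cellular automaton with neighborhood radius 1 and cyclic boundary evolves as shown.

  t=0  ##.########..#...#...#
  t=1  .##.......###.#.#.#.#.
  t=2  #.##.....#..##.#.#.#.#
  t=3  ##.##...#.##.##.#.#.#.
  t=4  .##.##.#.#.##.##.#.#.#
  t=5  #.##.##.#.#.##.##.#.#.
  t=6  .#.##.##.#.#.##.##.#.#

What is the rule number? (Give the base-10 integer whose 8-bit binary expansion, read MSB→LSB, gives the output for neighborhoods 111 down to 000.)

  nb ###: next=.  (t=0,i=0, bit7=0)
  nb ##.: next=#  (t=0,i=1, bit6=1)
  nb #.#: next=#  (t=0,i=2, bit5=1)
  nb #..: next=#  (t=0,i=11, bit4=1)
  nb .##: next=.  (t=0,i=3, bit3=0)
  nb .#.: next=.  (t=0,i=13, bit2=0)
  nb ..#: next=#  (t=0,i=12, bit1=1)
  nb ...: next=.  (t=0,i=15, bit0=0)
  bits 01110010 = 114

114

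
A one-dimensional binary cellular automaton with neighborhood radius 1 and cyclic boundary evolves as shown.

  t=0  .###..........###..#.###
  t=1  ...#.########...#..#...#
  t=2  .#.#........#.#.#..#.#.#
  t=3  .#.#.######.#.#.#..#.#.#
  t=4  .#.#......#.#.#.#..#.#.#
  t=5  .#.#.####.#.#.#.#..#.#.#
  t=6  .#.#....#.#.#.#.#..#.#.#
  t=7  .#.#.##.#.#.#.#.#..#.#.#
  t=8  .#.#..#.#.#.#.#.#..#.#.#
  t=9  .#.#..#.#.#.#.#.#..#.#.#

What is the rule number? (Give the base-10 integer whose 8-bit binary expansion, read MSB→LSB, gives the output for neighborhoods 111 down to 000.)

69

  ### -> .   bit 7 = 0  t=0,i=2
  ##. -> #   bit 6 = 1  t=0,i=3
  #.# -> .   bit 5 = 0  t=0,i=0
  #.. -> .   bit 4 = 0  t=0,i=4
  .## -> .   bit 3 = 0  t=0,i=1
  .#. -> #   bit 2 = 1  t=0,i=19
  ..# -> .   bit 1 = 0  t=0,i=13
  ... -> #   bit 0 = 1  t=0,i=5
  bits 01000101 = 69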